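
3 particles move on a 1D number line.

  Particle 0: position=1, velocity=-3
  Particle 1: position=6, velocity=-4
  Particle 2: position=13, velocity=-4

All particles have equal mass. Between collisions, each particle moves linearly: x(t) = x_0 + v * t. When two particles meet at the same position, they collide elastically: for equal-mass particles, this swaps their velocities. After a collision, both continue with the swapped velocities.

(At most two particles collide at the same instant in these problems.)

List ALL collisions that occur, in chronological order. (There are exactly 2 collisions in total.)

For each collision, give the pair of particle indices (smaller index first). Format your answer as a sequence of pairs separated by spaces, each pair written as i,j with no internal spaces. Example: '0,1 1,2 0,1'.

Answer: 0,1 1,2

Derivation:
Collision at t=5: particles 0 and 1 swap velocities; positions: p0=-14 p1=-14 p2=-7; velocities now: v0=-4 v1=-3 v2=-4
Collision at t=12: particles 1 and 2 swap velocities; positions: p0=-42 p1=-35 p2=-35; velocities now: v0=-4 v1=-4 v2=-3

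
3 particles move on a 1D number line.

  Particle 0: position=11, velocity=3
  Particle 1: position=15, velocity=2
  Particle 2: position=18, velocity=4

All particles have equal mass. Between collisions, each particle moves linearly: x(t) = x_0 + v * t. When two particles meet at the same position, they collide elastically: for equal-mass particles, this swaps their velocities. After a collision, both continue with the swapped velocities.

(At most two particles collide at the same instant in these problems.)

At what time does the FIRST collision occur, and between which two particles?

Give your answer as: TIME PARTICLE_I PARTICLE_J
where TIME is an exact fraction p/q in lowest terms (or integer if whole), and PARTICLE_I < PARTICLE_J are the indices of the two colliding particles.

Pair (0,1): pos 11,15 vel 3,2 -> gap=4, closing at 1/unit, collide at t=4
Pair (1,2): pos 15,18 vel 2,4 -> not approaching (rel speed -2 <= 0)
Earliest collision: t=4 between 0 and 1

Answer: 4 0 1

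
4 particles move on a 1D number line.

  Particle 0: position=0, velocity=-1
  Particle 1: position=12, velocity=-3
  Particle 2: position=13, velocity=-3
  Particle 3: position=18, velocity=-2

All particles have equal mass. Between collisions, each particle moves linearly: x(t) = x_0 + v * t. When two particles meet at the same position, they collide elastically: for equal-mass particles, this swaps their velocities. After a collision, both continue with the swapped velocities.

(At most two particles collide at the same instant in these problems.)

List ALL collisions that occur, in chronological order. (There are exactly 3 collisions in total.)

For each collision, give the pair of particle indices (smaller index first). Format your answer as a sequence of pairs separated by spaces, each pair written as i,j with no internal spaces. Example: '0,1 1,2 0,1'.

Collision at t=6: particles 0 and 1 swap velocities; positions: p0=-6 p1=-6 p2=-5 p3=6; velocities now: v0=-3 v1=-1 v2=-3 v3=-2
Collision at t=13/2: particles 1 and 2 swap velocities; positions: p0=-15/2 p1=-13/2 p2=-13/2 p3=5; velocities now: v0=-3 v1=-3 v2=-1 v3=-2
Collision at t=18: particles 2 and 3 swap velocities; positions: p0=-42 p1=-41 p2=-18 p3=-18; velocities now: v0=-3 v1=-3 v2=-2 v3=-1

Answer: 0,1 1,2 2,3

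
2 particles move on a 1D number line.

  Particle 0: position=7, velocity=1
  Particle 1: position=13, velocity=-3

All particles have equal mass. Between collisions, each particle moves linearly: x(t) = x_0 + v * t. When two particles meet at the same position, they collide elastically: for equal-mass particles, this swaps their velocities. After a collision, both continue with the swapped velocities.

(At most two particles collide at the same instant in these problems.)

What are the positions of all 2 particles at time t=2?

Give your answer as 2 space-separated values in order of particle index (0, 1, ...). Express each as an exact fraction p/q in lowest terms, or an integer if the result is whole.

Answer: 7 9

Derivation:
Collision at t=3/2: particles 0 and 1 swap velocities; positions: p0=17/2 p1=17/2; velocities now: v0=-3 v1=1
Advance to t=2 (no further collisions before then); velocities: v0=-3 v1=1; positions = 7 9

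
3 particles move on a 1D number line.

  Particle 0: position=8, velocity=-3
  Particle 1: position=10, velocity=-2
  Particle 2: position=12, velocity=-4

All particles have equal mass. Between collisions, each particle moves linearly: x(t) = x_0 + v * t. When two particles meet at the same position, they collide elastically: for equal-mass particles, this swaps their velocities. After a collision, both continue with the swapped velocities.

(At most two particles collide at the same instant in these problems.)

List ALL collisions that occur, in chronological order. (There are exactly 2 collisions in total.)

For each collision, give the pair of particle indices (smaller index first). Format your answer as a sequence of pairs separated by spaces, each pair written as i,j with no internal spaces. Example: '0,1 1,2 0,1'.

Collision at t=1: particles 1 and 2 swap velocities; positions: p0=5 p1=8 p2=8; velocities now: v0=-3 v1=-4 v2=-2
Collision at t=4: particles 0 and 1 swap velocities; positions: p0=-4 p1=-4 p2=2; velocities now: v0=-4 v1=-3 v2=-2

Answer: 1,2 0,1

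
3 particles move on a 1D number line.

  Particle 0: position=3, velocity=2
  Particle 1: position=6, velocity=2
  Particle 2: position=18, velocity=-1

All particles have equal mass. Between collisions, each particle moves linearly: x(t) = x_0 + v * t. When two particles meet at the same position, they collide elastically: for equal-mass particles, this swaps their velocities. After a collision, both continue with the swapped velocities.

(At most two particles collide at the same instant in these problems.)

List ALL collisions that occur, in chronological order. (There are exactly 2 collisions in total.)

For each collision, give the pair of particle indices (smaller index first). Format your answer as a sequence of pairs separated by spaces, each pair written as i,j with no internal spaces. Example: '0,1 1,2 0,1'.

Answer: 1,2 0,1

Derivation:
Collision at t=4: particles 1 and 2 swap velocities; positions: p0=11 p1=14 p2=14; velocities now: v0=2 v1=-1 v2=2
Collision at t=5: particles 0 and 1 swap velocities; positions: p0=13 p1=13 p2=16; velocities now: v0=-1 v1=2 v2=2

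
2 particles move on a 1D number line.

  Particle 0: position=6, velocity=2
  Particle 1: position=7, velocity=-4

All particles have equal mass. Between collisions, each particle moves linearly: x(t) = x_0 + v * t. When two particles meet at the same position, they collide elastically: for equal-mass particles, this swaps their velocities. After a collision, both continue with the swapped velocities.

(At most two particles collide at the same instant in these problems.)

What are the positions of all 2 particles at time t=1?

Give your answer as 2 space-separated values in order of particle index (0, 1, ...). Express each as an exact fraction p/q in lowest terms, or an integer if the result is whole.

Collision at t=1/6: particles 0 and 1 swap velocities; positions: p0=19/3 p1=19/3; velocities now: v0=-4 v1=2
Advance to t=1 (no further collisions before then); velocities: v0=-4 v1=2; positions = 3 8

Answer: 3 8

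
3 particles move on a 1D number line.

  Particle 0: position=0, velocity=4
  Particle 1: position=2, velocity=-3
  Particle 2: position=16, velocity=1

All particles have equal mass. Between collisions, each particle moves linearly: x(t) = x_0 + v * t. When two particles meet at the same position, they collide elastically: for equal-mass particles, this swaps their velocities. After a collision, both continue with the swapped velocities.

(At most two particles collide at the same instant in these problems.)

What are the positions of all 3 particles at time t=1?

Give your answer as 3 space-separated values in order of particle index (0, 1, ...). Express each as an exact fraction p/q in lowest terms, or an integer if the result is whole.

Answer: -1 4 17

Derivation:
Collision at t=2/7: particles 0 and 1 swap velocities; positions: p0=8/7 p1=8/7 p2=114/7; velocities now: v0=-3 v1=4 v2=1
Advance to t=1 (no further collisions before then); velocities: v0=-3 v1=4 v2=1; positions = -1 4 17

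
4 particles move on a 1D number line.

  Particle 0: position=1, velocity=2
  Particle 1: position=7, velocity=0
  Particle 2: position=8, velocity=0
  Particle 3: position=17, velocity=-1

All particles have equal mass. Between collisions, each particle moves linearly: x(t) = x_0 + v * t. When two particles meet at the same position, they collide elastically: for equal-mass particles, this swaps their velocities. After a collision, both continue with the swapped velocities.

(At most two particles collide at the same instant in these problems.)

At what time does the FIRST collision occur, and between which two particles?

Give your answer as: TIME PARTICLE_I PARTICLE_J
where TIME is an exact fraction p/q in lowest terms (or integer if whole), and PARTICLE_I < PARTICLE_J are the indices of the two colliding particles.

Answer: 3 0 1

Derivation:
Pair (0,1): pos 1,7 vel 2,0 -> gap=6, closing at 2/unit, collide at t=3
Pair (1,2): pos 7,8 vel 0,0 -> not approaching (rel speed 0 <= 0)
Pair (2,3): pos 8,17 vel 0,-1 -> gap=9, closing at 1/unit, collide at t=9
Earliest collision: t=3 between 0 and 1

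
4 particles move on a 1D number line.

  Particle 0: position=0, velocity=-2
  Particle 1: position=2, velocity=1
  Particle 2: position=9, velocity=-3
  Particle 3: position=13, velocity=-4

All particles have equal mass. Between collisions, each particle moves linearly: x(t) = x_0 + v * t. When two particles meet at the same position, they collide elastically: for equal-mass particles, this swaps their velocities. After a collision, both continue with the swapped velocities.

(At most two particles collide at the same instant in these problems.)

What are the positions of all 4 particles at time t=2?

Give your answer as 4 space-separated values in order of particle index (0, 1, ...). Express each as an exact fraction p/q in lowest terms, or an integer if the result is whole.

Answer: -4 3 4 5

Derivation:
Collision at t=7/4: particles 1 and 2 swap velocities; positions: p0=-7/2 p1=15/4 p2=15/4 p3=6; velocities now: v0=-2 v1=-3 v2=1 v3=-4
Advance to t=2 (no further collisions before then); velocities: v0=-2 v1=-3 v2=1 v3=-4; positions = -4 3 4 5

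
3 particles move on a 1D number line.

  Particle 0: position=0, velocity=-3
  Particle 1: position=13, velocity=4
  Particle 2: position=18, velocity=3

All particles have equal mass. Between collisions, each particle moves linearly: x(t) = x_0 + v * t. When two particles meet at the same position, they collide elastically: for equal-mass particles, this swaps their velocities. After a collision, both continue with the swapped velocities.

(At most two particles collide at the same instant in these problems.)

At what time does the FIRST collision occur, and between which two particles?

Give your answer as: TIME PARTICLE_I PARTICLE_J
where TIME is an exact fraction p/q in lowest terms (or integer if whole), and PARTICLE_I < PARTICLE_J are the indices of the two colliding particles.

Answer: 5 1 2

Derivation:
Pair (0,1): pos 0,13 vel -3,4 -> not approaching (rel speed -7 <= 0)
Pair (1,2): pos 13,18 vel 4,3 -> gap=5, closing at 1/unit, collide at t=5
Earliest collision: t=5 between 1 and 2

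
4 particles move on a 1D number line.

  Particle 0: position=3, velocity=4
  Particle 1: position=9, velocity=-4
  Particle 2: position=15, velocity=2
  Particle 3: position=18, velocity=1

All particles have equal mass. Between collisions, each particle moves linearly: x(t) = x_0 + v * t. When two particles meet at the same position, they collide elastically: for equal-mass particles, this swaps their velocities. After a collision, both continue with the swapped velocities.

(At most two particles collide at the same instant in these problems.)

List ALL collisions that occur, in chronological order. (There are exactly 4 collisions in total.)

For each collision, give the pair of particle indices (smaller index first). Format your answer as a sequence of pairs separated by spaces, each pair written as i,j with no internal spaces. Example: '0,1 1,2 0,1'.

Collision at t=3/4: particles 0 and 1 swap velocities; positions: p0=6 p1=6 p2=33/2 p3=75/4; velocities now: v0=-4 v1=4 v2=2 v3=1
Collision at t=3: particles 2 and 3 swap velocities; positions: p0=-3 p1=15 p2=21 p3=21; velocities now: v0=-4 v1=4 v2=1 v3=2
Collision at t=5: particles 1 and 2 swap velocities; positions: p0=-11 p1=23 p2=23 p3=25; velocities now: v0=-4 v1=1 v2=4 v3=2
Collision at t=6: particles 2 and 3 swap velocities; positions: p0=-15 p1=24 p2=27 p3=27; velocities now: v0=-4 v1=1 v2=2 v3=4

Answer: 0,1 2,3 1,2 2,3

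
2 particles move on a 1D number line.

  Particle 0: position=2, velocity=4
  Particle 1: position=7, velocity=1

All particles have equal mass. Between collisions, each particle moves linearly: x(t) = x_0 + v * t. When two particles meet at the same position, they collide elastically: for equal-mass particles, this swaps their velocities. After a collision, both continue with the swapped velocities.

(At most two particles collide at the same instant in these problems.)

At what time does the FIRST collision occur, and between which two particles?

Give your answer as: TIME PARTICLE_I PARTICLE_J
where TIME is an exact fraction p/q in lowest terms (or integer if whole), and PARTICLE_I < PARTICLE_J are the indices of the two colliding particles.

Pair (0,1): pos 2,7 vel 4,1 -> gap=5, closing at 3/unit, collide at t=5/3
Earliest collision: t=5/3 between 0 and 1

Answer: 5/3 0 1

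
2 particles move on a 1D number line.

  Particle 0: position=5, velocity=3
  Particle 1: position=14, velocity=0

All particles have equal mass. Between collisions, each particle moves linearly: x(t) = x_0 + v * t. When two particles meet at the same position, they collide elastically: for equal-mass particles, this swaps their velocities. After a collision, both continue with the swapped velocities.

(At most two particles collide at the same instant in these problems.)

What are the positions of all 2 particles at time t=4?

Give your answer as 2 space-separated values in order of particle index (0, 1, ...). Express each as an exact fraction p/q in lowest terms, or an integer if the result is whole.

Collision at t=3: particles 0 and 1 swap velocities; positions: p0=14 p1=14; velocities now: v0=0 v1=3
Advance to t=4 (no further collisions before then); velocities: v0=0 v1=3; positions = 14 17

Answer: 14 17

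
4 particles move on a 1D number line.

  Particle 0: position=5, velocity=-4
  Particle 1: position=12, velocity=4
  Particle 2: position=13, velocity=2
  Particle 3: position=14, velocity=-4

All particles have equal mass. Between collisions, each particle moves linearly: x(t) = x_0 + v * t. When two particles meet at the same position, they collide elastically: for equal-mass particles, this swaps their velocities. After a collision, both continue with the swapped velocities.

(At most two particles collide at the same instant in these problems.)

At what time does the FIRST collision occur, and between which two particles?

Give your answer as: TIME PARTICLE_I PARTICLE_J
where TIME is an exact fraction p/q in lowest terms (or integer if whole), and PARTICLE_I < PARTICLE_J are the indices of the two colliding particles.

Pair (0,1): pos 5,12 vel -4,4 -> not approaching (rel speed -8 <= 0)
Pair (1,2): pos 12,13 vel 4,2 -> gap=1, closing at 2/unit, collide at t=1/2
Pair (2,3): pos 13,14 vel 2,-4 -> gap=1, closing at 6/unit, collide at t=1/6
Earliest collision: t=1/6 between 2 and 3

Answer: 1/6 2 3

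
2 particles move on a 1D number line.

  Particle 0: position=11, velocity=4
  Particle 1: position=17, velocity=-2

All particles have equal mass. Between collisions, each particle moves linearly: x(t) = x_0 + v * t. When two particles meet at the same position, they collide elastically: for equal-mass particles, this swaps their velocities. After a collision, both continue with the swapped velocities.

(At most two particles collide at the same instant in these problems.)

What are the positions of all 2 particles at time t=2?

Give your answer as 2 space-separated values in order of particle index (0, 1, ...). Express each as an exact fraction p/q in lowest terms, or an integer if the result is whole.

Collision at t=1: particles 0 and 1 swap velocities; positions: p0=15 p1=15; velocities now: v0=-2 v1=4
Advance to t=2 (no further collisions before then); velocities: v0=-2 v1=4; positions = 13 19

Answer: 13 19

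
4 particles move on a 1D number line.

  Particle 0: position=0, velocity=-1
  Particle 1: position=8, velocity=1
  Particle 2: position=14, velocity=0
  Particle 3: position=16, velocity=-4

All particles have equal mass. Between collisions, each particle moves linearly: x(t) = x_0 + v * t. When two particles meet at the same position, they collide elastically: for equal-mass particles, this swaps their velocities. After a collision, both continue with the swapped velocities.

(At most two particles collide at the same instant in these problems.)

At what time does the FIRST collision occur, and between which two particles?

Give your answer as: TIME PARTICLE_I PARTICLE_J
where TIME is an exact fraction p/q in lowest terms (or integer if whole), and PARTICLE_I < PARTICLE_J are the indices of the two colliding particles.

Pair (0,1): pos 0,8 vel -1,1 -> not approaching (rel speed -2 <= 0)
Pair (1,2): pos 8,14 vel 1,0 -> gap=6, closing at 1/unit, collide at t=6
Pair (2,3): pos 14,16 vel 0,-4 -> gap=2, closing at 4/unit, collide at t=1/2
Earliest collision: t=1/2 between 2 and 3

Answer: 1/2 2 3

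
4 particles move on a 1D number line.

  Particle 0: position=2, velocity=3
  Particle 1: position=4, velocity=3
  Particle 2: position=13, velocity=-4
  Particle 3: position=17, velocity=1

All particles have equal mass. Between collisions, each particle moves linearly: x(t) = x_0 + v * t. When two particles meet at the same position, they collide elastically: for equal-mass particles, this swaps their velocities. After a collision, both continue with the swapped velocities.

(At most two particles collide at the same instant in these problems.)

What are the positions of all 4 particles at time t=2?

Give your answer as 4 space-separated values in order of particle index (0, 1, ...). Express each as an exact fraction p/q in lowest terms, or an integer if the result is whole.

Collision at t=9/7: particles 1 and 2 swap velocities; positions: p0=41/7 p1=55/7 p2=55/7 p3=128/7; velocities now: v0=3 v1=-4 v2=3 v3=1
Collision at t=11/7: particles 0 and 1 swap velocities; positions: p0=47/7 p1=47/7 p2=61/7 p3=130/7; velocities now: v0=-4 v1=3 v2=3 v3=1
Advance to t=2 (no further collisions before then); velocities: v0=-4 v1=3 v2=3 v3=1; positions = 5 8 10 19

Answer: 5 8 10 19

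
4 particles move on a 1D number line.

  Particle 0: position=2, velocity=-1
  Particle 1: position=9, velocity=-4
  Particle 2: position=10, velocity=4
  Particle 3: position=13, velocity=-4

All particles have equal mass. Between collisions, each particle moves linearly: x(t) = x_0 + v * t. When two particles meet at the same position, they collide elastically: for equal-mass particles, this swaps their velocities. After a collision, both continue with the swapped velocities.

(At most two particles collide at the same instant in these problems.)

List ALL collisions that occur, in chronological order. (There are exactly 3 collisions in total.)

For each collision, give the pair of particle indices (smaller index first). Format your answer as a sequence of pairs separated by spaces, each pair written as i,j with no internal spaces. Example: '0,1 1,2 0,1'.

Collision at t=3/8: particles 2 and 3 swap velocities; positions: p0=13/8 p1=15/2 p2=23/2 p3=23/2; velocities now: v0=-1 v1=-4 v2=-4 v3=4
Collision at t=7/3: particles 0 and 1 swap velocities; positions: p0=-1/3 p1=-1/3 p2=11/3 p3=58/3; velocities now: v0=-4 v1=-1 v2=-4 v3=4
Collision at t=11/3: particles 1 and 2 swap velocities; positions: p0=-17/3 p1=-5/3 p2=-5/3 p3=74/3; velocities now: v0=-4 v1=-4 v2=-1 v3=4

Answer: 2,3 0,1 1,2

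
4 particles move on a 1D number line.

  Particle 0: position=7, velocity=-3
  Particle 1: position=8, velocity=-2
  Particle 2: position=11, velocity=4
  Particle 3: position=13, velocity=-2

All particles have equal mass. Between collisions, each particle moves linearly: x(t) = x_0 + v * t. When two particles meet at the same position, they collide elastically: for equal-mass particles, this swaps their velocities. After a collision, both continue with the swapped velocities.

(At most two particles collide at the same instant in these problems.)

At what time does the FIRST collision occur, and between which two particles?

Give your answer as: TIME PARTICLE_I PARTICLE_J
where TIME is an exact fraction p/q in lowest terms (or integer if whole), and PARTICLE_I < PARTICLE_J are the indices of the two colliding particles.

Pair (0,1): pos 7,8 vel -3,-2 -> not approaching (rel speed -1 <= 0)
Pair (1,2): pos 8,11 vel -2,4 -> not approaching (rel speed -6 <= 0)
Pair (2,3): pos 11,13 vel 4,-2 -> gap=2, closing at 6/unit, collide at t=1/3
Earliest collision: t=1/3 between 2 and 3

Answer: 1/3 2 3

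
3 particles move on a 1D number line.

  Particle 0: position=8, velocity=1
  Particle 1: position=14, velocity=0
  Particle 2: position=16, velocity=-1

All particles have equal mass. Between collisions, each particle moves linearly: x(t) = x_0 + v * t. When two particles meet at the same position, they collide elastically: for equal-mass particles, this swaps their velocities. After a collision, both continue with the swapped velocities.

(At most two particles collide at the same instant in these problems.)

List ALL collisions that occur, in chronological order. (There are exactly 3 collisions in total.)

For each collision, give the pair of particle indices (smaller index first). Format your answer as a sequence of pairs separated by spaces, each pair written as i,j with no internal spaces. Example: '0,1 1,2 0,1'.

Collision at t=2: particles 1 and 2 swap velocities; positions: p0=10 p1=14 p2=14; velocities now: v0=1 v1=-1 v2=0
Collision at t=4: particles 0 and 1 swap velocities; positions: p0=12 p1=12 p2=14; velocities now: v0=-1 v1=1 v2=0
Collision at t=6: particles 1 and 2 swap velocities; positions: p0=10 p1=14 p2=14; velocities now: v0=-1 v1=0 v2=1

Answer: 1,2 0,1 1,2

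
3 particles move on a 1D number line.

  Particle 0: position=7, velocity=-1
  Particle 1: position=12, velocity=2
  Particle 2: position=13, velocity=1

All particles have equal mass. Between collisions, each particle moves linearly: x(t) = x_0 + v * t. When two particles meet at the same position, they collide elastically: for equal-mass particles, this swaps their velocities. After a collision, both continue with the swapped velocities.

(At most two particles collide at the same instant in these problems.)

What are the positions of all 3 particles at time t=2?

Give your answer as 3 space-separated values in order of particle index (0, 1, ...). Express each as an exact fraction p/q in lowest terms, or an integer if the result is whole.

Answer: 5 15 16

Derivation:
Collision at t=1: particles 1 and 2 swap velocities; positions: p0=6 p1=14 p2=14; velocities now: v0=-1 v1=1 v2=2
Advance to t=2 (no further collisions before then); velocities: v0=-1 v1=1 v2=2; positions = 5 15 16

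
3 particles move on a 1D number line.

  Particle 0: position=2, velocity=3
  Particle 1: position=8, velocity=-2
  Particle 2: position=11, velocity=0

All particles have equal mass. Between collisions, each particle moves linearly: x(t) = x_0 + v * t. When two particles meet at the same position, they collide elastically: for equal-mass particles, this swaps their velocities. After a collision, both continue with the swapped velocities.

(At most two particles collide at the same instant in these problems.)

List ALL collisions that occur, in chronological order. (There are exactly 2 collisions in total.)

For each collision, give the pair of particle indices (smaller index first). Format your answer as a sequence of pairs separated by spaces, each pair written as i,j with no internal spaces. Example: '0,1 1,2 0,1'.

Collision at t=6/5: particles 0 and 1 swap velocities; positions: p0=28/5 p1=28/5 p2=11; velocities now: v0=-2 v1=3 v2=0
Collision at t=3: particles 1 and 2 swap velocities; positions: p0=2 p1=11 p2=11; velocities now: v0=-2 v1=0 v2=3

Answer: 0,1 1,2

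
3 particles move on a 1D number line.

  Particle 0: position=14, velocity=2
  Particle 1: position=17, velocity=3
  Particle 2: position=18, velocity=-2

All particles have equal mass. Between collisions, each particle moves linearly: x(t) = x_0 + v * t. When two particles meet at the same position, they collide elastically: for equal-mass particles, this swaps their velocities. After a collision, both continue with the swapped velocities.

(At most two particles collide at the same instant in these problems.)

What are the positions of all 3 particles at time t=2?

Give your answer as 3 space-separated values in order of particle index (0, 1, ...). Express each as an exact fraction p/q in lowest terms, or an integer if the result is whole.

Collision at t=1/5: particles 1 and 2 swap velocities; positions: p0=72/5 p1=88/5 p2=88/5; velocities now: v0=2 v1=-2 v2=3
Collision at t=1: particles 0 and 1 swap velocities; positions: p0=16 p1=16 p2=20; velocities now: v0=-2 v1=2 v2=3
Advance to t=2 (no further collisions before then); velocities: v0=-2 v1=2 v2=3; positions = 14 18 23

Answer: 14 18 23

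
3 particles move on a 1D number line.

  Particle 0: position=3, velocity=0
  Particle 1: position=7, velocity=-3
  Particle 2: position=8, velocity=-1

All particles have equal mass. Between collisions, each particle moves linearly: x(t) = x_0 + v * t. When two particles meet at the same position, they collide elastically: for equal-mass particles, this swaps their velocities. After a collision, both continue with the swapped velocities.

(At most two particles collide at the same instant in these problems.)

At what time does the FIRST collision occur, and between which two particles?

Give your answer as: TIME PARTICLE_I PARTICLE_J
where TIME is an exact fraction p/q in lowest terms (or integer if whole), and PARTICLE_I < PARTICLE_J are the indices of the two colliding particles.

Answer: 4/3 0 1

Derivation:
Pair (0,1): pos 3,7 vel 0,-3 -> gap=4, closing at 3/unit, collide at t=4/3
Pair (1,2): pos 7,8 vel -3,-1 -> not approaching (rel speed -2 <= 0)
Earliest collision: t=4/3 between 0 and 1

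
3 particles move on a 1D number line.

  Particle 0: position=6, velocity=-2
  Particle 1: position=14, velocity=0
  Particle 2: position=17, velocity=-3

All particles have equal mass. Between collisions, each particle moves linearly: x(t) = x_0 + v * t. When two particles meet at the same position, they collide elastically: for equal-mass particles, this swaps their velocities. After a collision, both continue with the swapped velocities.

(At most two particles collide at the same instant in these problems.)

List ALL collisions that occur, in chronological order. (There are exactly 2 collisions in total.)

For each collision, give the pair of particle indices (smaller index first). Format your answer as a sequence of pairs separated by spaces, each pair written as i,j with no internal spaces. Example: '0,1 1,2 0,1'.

Answer: 1,2 0,1

Derivation:
Collision at t=1: particles 1 and 2 swap velocities; positions: p0=4 p1=14 p2=14; velocities now: v0=-2 v1=-3 v2=0
Collision at t=11: particles 0 and 1 swap velocities; positions: p0=-16 p1=-16 p2=14; velocities now: v0=-3 v1=-2 v2=0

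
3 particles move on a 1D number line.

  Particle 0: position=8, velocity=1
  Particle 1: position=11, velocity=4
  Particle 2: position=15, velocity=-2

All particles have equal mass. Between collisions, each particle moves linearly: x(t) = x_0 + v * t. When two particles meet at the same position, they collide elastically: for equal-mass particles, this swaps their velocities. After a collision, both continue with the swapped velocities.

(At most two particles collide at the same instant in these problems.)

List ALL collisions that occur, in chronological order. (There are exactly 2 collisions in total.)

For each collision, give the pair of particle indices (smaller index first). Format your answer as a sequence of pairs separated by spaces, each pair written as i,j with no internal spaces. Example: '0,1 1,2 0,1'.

Collision at t=2/3: particles 1 and 2 swap velocities; positions: p0=26/3 p1=41/3 p2=41/3; velocities now: v0=1 v1=-2 v2=4
Collision at t=7/3: particles 0 and 1 swap velocities; positions: p0=31/3 p1=31/3 p2=61/3; velocities now: v0=-2 v1=1 v2=4

Answer: 1,2 0,1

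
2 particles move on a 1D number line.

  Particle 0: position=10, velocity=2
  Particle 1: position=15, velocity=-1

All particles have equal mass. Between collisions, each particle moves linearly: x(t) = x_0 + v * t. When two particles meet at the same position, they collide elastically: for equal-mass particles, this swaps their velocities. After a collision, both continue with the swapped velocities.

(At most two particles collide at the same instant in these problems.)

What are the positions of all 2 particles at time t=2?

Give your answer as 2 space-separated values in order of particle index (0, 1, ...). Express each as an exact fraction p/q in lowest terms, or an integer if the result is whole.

Collision at t=5/3: particles 0 and 1 swap velocities; positions: p0=40/3 p1=40/3; velocities now: v0=-1 v1=2
Advance to t=2 (no further collisions before then); velocities: v0=-1 v1=2; positions = 13 14

Answer: 13 14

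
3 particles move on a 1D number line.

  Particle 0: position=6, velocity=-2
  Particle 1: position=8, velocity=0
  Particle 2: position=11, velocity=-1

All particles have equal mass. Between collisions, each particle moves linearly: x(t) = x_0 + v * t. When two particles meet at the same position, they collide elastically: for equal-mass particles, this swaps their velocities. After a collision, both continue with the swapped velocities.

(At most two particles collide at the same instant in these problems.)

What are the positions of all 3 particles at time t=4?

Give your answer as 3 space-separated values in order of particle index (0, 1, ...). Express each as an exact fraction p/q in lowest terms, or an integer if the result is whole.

Answer: -2 7 8

Derivation:
Collision at t=3: particles 1 and 2 swap velocities; positions: p0=0 p1=8 p2=8; velocities now: v0=-2 v1=-1 v2=0
Advance to t=4 (no further collisions before then); velocities: v0=-2 v1=-1 v2=0; positions = -2 7 8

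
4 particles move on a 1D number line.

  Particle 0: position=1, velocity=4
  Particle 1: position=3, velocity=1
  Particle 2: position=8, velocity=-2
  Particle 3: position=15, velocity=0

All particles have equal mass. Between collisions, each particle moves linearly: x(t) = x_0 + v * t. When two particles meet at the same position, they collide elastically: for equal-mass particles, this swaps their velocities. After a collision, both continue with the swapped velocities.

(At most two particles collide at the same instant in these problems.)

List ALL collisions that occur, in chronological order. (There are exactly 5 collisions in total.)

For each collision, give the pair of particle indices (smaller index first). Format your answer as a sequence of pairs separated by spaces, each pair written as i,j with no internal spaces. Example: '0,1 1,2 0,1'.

Collision at t=2/3: particles 0 and 1 swap velocities; positions: p0=11/3 p1=11/3 p2=20/3 p3=15; velocities now: v0=1 v1=4 v2=-2 v3=0
Collision at t=7/6: particles 1 and 2 swap velocities; positions: p0=25/6 p1=17/3 p2=17/3 p3=15; velocities now: v0=1 v1=-2 v2=4 v3=0
Collision at t=5/3: particles 0 and 1 swap velocities; positions: p0=14/3 p1=14/3 p2=23/3 p3=15; velocities now: v0=-2 v1=1 v2=4 v3=0
Collision at t=7/2: particles 2 and 3 swap velocities; positions: p0=1 p1=13/2 p2=15 p3=15; velocities now: v0=-2 v1=1 v2=0 v3=4
Collision at t=12: particles 1 and 2 swap velocities; positions: p0=-16 p1=15 p2=15 p3=49; velocities now: v0=-2 v1=0 v2=1 v3=4

Answer: 0,1 1,2 0,1 2,3 1,2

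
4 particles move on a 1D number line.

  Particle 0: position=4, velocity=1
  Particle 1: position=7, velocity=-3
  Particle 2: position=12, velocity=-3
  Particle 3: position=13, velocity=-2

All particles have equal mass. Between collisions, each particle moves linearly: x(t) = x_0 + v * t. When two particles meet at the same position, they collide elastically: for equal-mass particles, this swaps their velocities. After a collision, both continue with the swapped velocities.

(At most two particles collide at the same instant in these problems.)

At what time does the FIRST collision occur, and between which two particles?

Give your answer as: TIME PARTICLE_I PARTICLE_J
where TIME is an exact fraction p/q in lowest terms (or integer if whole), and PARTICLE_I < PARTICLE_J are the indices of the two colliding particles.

Pair (0,1): pos 4,7 vel 1,-3 -> gap=3, closing at 4/unit, collide at t=3/4
Pair (1,2): pos 7,12 vel -3,-3 -> not approaching (rel speed 0 <= 0)
Pair (2,3): pos 12,13 vel -3,-2 -> not approaching (rel speed -1 <= 0)
Earliest collision: t=3/4 between 0 and 1

Answer: 3/4 0 1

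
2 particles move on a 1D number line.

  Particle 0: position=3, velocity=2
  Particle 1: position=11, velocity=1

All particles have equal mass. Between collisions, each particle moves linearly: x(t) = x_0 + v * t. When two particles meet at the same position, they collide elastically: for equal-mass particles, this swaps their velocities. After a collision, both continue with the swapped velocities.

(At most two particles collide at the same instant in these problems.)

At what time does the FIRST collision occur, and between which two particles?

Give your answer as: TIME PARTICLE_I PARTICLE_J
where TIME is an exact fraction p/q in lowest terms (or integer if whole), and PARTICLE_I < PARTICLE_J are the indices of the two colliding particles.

Pair (0,1): pos 3,11 vel 2,1 -> gap=8, closing at 1/unit, collide at t=8
Earliest collision: t=8 between 0 and 1

Answer: 8 0 1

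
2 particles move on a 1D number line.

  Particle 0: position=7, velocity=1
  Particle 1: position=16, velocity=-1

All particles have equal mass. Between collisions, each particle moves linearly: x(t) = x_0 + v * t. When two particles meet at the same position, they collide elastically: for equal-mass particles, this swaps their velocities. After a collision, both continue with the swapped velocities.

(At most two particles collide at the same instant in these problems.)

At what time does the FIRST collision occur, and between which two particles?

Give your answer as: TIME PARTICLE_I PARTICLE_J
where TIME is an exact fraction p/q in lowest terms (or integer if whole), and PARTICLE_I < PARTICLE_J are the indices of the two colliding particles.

Answer: 9/2 0 1

Derivation:
Pair (0,1): pos 7,16 vel 1,-1 -> gap=9, closing at 2/unit, collide at t=9/2
Earliest collision: t=9/2 between 0 and 1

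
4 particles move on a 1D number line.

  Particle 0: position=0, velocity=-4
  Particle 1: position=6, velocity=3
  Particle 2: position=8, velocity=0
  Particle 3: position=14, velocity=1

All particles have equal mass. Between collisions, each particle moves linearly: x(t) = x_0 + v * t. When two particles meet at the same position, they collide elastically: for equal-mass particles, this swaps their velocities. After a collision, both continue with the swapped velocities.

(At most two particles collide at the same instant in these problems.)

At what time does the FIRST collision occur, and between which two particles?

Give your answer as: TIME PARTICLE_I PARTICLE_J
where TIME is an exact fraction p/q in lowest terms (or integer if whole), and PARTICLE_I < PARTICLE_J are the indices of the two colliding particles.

Answer: 2/3 1 2

Derivation:
Pair (0,1): pos 0,6 vel -4,3 -> not approaching (rel speed -7 <= 0)
Pair (1,2): pos 6,8 vel 3,0 -> gap=2, closing at 3/unit, collide at t=2/3
Pair (2,3): pos 8,14 vel 0,1 -> not approaching (rel speed -1 <= 0)
Earliest collision: t=2/3 between 1 and 2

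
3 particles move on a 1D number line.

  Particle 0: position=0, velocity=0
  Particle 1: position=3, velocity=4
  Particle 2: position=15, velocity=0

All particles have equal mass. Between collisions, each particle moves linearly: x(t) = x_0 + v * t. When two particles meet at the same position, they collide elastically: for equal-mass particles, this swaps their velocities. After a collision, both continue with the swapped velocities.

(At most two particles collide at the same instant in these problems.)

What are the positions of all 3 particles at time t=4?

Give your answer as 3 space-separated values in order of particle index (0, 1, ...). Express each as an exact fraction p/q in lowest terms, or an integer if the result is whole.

Answer: 0 15 19

Derivation:
Collision at t=3: particles 1 and 2 swap velocities; positions: p0=0 p1=15 p2=15; velocities now: v0=0 v1=0 v2=4
Advance to t=4 (no further collisions before then); velocities: v0=0 v1=0 v2=4; positions = 0 15 19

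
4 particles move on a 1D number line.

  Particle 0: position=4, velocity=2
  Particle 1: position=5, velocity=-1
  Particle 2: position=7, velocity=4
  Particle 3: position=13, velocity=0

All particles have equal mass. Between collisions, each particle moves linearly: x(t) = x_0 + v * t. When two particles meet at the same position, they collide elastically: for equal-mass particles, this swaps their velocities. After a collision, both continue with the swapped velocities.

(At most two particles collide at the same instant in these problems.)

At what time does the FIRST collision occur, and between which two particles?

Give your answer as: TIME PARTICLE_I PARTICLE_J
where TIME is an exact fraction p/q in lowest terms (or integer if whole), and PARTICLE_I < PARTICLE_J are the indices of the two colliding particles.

Answer: 1/3 0 1

Derivation:
Pair (0,1): pos 4,5 vel 2,-1 -> gap=1, closing at 3/unit, collide at t=1/3
Pair (1,2): pos 5,7 vel -1,4 -> not approaching (rel speed -5 <= 0)
Pair (2,3): pos 7,13 vel 4,0 -> gap=6, closing at 4/unit, collide at t=3/2
Earliest collision: t=1/3 between 0 and 1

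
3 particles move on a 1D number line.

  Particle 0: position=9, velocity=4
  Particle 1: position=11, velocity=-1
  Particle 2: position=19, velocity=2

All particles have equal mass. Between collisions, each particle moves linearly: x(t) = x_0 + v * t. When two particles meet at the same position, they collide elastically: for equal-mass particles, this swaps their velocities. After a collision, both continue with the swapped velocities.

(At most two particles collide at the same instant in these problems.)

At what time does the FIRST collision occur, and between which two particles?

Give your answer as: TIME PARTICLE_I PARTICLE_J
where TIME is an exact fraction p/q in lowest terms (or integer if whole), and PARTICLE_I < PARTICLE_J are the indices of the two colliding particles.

Answer: 2/5 0 1

Derivation:
Pair (0,1): pos 9,11 vel 4,-1 -> gap=2, closing at 5/unit, collide at t=2/5
Pair (1,2): pos 11,19 vel -1,2 -> not approaching (rel speed -3 <= 0)
Earliest collision: t=2/5 between 0 and 1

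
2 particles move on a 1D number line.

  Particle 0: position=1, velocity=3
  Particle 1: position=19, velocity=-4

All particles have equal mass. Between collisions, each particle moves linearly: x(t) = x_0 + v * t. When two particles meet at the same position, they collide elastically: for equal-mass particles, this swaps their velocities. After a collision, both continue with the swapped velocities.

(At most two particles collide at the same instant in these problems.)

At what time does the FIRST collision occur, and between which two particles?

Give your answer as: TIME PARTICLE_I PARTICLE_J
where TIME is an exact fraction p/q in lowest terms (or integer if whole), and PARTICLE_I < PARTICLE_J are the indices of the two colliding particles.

Pair (0,1): pos 1,19 vel 3,-4 -> gap=18, closing at 7/unit, collide at t=18/7
Earliest collision: t=18/7 between 0 and 1

Answer: 18/7 0 1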